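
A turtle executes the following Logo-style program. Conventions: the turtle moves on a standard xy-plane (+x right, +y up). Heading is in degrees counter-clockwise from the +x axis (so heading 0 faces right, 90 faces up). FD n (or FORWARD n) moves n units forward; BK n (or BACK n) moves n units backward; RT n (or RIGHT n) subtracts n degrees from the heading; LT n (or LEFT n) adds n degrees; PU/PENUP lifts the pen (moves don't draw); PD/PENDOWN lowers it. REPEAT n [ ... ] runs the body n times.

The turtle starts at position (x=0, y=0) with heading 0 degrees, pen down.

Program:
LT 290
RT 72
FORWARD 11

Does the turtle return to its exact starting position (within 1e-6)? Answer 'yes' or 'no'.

Executing turtle program step by step:
Start: pos=(0,0), heading=0, pen down
LT 290: heading 0 -> 290
RT 72: heading 290 -> 218
FD 11: (0,0) -> (-8.668,-6.772) [heading=218, draw]
Final: pos=(-8.668,-6.772), heading=218, 1 segment(s) drawn

Start position: (0, 0)
Final position: (-8.668, -6.772)
Distance = 11; >= 1e-6 -> NOT closed

Answer: no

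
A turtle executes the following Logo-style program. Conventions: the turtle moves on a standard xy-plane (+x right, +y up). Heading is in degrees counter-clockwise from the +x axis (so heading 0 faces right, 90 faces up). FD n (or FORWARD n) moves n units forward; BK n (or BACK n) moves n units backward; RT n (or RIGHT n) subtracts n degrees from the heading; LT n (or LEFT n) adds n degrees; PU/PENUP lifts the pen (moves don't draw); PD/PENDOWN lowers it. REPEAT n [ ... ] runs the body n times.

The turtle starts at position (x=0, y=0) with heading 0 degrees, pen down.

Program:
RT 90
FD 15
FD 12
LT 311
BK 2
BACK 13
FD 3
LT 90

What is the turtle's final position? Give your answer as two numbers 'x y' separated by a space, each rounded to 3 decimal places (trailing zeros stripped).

Answer: 9.057 -19.127

Derivation:
Executing turtle program step by step:
Start: pos=(0,0), heading=0, pen down
RT 90: heading 0 -> 270
FD 15: (0,0) -> (0,-15) [heading=270, draw]
FD 12: (0,-15) -> (0,-27) [heading=270, draw]
LT 311: heading 270 -> 221
BK 2: (0,-27) -> (1.509,-25.688) [heading=221, draw]
BK 13: (1.509,-25.688) -> (11.321,-17.159) [heading=221, draw]
FD 3: (11.321,-17.159) -> (9.057,-19.127) [heading=221, draw]
LT 90: heading 221 -> 311
Final: pos=(9.057,-19.127), heading=311, 5 segment(s) drawn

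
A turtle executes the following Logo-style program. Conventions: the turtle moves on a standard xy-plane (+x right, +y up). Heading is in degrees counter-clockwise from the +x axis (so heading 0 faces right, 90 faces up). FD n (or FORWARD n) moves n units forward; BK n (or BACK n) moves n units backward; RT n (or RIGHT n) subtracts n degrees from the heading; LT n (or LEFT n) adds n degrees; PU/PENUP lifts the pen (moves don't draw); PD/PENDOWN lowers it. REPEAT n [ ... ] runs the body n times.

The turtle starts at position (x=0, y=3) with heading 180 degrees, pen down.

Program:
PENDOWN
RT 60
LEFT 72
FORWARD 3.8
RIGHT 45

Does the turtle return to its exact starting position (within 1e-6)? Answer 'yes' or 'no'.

Answer: no

Derivation:
Executing turtle program step by step:
Start: pos=(0,3), heading=180, pen down
PD: pen down
RT 60: heading 180 -> 120
LT 72: heading 120 -> 192
FD 3.8: (0,3) -> (-3.717,2.21) [heading=192, draw]
RT 45: heading 192 -> 147
Final: pos=(-3.717,2.21), heading=147, 1 segment(s) drawn

Start position: (0, 3)
Final position: (-3.717, 2.21)
Distance = 3.8; >= 1e-6 -> NOT closed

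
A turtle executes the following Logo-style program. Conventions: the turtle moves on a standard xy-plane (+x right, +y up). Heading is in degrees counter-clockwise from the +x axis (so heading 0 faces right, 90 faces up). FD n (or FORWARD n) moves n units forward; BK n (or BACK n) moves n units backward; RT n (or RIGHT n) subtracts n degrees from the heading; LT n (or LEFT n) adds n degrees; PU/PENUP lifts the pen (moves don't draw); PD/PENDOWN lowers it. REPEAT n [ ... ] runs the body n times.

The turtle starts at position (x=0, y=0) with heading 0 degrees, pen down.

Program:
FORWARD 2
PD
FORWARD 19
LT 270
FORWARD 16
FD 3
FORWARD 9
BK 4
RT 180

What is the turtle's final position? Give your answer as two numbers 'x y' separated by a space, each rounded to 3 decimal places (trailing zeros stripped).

Answer: 21 -24

Derivation:
Executing turtle program step by step:
Start: pos=(0,0), heading=0, pen down
FD 2: (0,0) -> (2,0) [heading=0, draw]
PD: pen down
FD 19: (2,0) -> (21,0) [heading=0, draw]
LT 270: heading 0 -> 270
FD 16: (21,0) -> (21,-16) [heading=270, draw]
FD 3: (21,-16) -> (21,-19) [heading=270, draw]
FD 9: (21,-19) -> (21,-28) [heading=270, draw]
BK 4: (21,-28) -> (21,-24) [heading=270, draw]
RT 180: heading 270 -> 90
Final: pos=(21,-24), heading=90, 6 segment(s) drawn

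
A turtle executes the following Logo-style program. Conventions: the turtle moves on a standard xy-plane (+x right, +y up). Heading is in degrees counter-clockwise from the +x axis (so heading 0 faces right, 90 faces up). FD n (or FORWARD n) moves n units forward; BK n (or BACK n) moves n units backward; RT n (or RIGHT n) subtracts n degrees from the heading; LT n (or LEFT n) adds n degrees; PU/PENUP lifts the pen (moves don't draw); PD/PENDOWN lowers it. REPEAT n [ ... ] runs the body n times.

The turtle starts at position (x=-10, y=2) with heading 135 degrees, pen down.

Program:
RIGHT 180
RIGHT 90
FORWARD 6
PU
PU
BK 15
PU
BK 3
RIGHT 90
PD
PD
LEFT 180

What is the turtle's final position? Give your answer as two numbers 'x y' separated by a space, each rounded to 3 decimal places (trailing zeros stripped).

Answer: -1.515 10.485

Derivation:
Executing turtle program step by step:
Start: pos=(-10,2), heading=135, pen down
RT 180: heading 135 -> 315
RT 90: heading 315 -> 225
FD 6: (-10,2) -> (-14.243,-2.243) [heading=225, draw]
PU: pen up
PU: pen up
BK 15: (-14.243,-2.243) -> (-3.636,8.364) [heading=225, move]
PU: pen up
BK 3: (-3.636,8.364) -> (-1.515,10.485) [heading=225, move]
RT 90: heading 225 -> 135
PD: pen down
PD: pen down
LT 180: heading 135 -> 315
Final: pos=(-1.515,10.485), heading=315, 1 segment(s) drawn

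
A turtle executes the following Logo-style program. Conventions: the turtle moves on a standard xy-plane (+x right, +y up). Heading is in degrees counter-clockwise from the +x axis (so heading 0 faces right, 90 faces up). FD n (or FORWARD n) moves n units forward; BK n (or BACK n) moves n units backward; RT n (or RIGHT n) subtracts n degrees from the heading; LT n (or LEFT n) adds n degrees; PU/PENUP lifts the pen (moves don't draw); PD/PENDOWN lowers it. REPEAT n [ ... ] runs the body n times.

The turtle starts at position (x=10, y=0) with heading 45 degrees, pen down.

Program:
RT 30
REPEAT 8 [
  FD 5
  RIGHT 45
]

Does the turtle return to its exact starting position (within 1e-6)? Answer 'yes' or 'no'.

Answer: yes

Derivation:
Executing turtle program step by step:
Start: pos=(10,0), heading=45, pen down
RT 30: heading 45 -> 15
REPEAT 8 [
  -- iteration 1/8 --
  FD 5: (10,0) -> (14.83,1.294) [heading=15, draw]
  RT 45: heading 15 -> 330
  -- iteration 2/8 --
  FD 5: (14.83,1.294) -> (19.16,-1.206) [heading=330, draw]
  RT 45: heading 330 -> 285
  -- iteration 3/8 --
  FD 5: (19.16,-1.206) -> (20.454,-6.036) [heading=285, draw]
  RT 45: heading 285 -> 240
  -- iteration 4/8 --
  FD 5: (20.454,-6.036) -> (17.954,-10.366) [heading=240, draw]
  RT 45: heading 240 -> 195
  -- iteration 5/8 --
  FD 5: (17.954,-10.366) -> (13.124,-11.66) [heading=195, draw]
  RT 45: heading 195 -> 150
  -- iteration 6/8 --
  FD 5: (13.124,-11.66) -> (8.794,-9.16) [heading=150, draw]
  RT 45: heading 150 -> 105
  -- iteration 7/8 --
  FD 5: (8.794,-9.16) -> (7.5,-4.33) [heading=105, draw]
  RT 45: heading 105 -> 60
  -- iteration 8/8 --
  FD 5: (7.5,-4.33) -> (10,0) [heading=60, draw]
  RT 45: heading 60 -> 15
]
Final: pos=(10,0), heading=15, 8 segment(s) drawn

Start position: (10, 0)
Final position: (10, 0)
Distance = 0; < 1e-6 -> CLOSED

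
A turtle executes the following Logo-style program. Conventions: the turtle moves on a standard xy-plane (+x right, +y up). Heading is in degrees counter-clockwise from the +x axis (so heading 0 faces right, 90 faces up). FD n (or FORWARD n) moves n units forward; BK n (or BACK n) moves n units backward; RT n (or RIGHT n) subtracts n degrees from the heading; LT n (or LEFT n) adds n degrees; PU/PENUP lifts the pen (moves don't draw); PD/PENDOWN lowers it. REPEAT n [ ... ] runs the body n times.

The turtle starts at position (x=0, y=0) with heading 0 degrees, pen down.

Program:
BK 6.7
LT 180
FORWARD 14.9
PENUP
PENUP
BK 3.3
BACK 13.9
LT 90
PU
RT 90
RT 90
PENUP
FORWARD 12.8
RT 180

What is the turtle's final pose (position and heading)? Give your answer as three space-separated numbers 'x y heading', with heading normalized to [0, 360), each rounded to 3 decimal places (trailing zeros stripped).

Executing turtle program step by step:
Start: pos=(0,0), heading=0, pen down
BK 6.7: (0,0) -> (-6.7,0) [heading=0, draw]
LT 180: heading 0 -> 180
FD 14.9: (-6.7,0) -> (-21.6,0) [heading=180, draw]
PU: pen up
PU: pen up
BK 3.3: (-21.6,0) -> (-18.3,0) [heading=180, move]
BK 13.9: (-18.3,0) -> (-4.4,0) [heading=180, move]
LT 90: heading 180 -> 270
PU: pen up
RT 90: heading 270 -> 180
RT 90: heading 180 -> 90
PU: pen up
FD 12.8: (-4.4,0) -> (-4.4,12.8) [heading=90, move]
RT 180: heading 90 -> 270
Final: pos=(-4.4,12.8), heading=270, 2 segment(s) drawn

Answer: -4.4 12.8 270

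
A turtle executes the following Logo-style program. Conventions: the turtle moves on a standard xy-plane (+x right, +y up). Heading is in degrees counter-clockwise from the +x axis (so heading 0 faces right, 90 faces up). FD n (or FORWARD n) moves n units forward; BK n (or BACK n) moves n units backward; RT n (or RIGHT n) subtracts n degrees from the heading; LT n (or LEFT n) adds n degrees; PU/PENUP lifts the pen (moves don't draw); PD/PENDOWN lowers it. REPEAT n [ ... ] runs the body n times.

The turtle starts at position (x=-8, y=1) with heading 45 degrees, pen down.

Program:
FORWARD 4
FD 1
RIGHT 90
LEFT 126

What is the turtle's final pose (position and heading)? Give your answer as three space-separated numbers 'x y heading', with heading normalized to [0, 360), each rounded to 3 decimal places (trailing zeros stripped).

Answer: -4.464 4.536 81

Derivation:
Executing turtle program step by step:
Start: pos=(-8,1), heading=45, pen down
FD 4: (-8,1) -> (-5.172,3.828) [heading=45, draw]
FD 1: (-5.172,3.828) -> (-4.464,4.536) [heading=45, draw]
RT 90: heading 45 -> 315
LT 126: heading 315 -> 81
Final: pos=(-4.464,4.536), heading=81, 2 segment(s) drawn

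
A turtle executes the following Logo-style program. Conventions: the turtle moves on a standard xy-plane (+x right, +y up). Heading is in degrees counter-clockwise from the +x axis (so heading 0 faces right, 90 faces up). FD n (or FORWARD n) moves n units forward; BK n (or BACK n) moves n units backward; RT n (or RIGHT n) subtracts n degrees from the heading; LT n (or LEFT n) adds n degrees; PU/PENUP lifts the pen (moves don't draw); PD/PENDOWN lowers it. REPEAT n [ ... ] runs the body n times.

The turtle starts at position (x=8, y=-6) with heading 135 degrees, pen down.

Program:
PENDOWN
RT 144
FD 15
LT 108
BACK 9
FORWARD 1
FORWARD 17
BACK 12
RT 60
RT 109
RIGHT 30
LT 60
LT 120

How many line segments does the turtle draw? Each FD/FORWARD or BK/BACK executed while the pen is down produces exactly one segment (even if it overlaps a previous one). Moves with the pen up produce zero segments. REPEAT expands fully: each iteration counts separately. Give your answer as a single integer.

Executing turtle program step by step:
Start: pos=(8,-6), heading=135, pen down
PD: pen down
RT 144: heading 135 -> 351
FD 15: (8,-6) -> (22.815,-8.347) [heading=351, draw]
LT 108: heading 351 -> 99
BK 9: (22.815,-8.347) -> (24.223,-17.236) [heading=99, draw]
FD 1: (24.223,-17.236) -> (24.067,-16.248) [heading=99, draw]
FD 17: (24.067,-16.248) -> (21.407,0.543) [heading=99, draw]
BK 12: (21.407,0.543) -> (23.285,-11.31) [heading=99, draw]
RT 60: heading 99 -> 39
RT 109: heading 39 -> 290
RT 30: heading 290 -> 260
LT 60: heading 260 -> 320
LT 120: heading 320 -> 80
Final: pos=(23.285,-11.31), heading=80, 5 segment(s) drawn
Segments drawn: 5

Answer: 5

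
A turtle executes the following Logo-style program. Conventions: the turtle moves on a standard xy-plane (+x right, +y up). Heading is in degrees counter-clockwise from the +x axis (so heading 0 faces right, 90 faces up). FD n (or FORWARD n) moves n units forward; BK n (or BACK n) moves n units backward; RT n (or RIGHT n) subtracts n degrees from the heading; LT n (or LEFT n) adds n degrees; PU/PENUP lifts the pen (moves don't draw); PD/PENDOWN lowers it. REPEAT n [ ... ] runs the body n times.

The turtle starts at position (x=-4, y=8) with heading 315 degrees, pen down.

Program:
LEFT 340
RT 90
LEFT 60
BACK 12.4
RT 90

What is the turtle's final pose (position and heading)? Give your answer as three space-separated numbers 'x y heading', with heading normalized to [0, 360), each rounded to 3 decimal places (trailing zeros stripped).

Answer: -2.919 20.353 175

Derivation:
Executing turtle program step by step:
Start: pos=(-4,8), heading=315, pen down
LT 340: heading 315 -> 295
RT 90: heading 295 -> 205
LT 60: heading 205 -> 265
BK 12.4: (-4,8) -> (-2.919,20.353) [heading=265, draw]
RT 90: heading 265 -> 175
Final: pos=(-2.919,20.353), heading=175, 1 segment(s) drawn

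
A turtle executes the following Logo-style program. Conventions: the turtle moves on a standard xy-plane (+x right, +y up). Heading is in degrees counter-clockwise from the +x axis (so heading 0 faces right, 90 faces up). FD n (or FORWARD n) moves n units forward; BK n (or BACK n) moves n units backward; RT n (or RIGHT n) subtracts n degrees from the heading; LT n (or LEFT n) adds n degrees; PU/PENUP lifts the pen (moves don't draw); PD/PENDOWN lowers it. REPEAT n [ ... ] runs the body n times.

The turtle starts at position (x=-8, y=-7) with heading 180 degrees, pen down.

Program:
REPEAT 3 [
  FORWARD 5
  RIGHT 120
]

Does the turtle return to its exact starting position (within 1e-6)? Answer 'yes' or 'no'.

Answer: yes

Derivation:
Executing turtle program step by step:
Start: pos=(-8,-7), heading=180, pen down
REPEAT 3 [
  -- iteration 1/3 --
  FD 5: (-8,-7) -> (-13,-7) [heading=180, draw]
  RT 120: heading 180 -> 60
  -- iteration 2/3 --
  FD 5: (-13,-7) -> (-10.5,-2.67) [heading=60, draw]
  RT 120: heading 60 -> 300
  -- iteration 3/3 --
  FD 5: (-10.5,-2.67) -> (-8,-7) [heading=300, draw]
  RT 120: heading 300 -> 180
]
Final: pos=(-8,-7), heading=180, 3 segment(s) drawn

Start position: (-8, -7)
Final position: (-8, -7)
Distance = 0; < 1e-6 -> CLOSED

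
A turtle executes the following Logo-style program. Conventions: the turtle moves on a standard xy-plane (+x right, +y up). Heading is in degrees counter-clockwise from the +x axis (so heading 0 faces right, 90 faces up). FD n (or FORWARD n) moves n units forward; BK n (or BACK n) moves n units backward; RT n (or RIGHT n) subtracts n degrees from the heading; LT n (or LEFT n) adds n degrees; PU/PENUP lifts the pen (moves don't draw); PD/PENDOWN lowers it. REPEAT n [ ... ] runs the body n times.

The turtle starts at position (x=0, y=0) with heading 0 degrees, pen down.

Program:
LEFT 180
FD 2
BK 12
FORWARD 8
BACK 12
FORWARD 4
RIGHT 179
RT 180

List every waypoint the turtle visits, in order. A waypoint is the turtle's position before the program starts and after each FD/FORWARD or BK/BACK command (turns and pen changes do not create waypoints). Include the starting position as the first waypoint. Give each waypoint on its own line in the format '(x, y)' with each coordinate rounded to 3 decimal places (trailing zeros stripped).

Executing turtle program step by step:
Start: pos=(0,0), heading=0, pen down
LT 180: heading 0 -> 180
FD 2: (0,0) -> (-2,0) [heading=180, draw]
BK 12: (-2,0) -> (10,0) [heading=180, draw]
FD 8: (10,0) -> (2,0) [heading=180, draw]
BK 12: (2,0) -> (14,0) [heading=180, draw]
FD 4: (14,0) -> (10,0) [heading=180, draw]
RT 179: heading 180 -> 1
RT 180: heading 1 -> 181
Final: pos=(10,0), heading=181, 5 segment(s) drawn
Waypoints (6 total):
(0, 0)
(-2, 0)
(10, 0)
(2, 0)
(14, 0)
(10, 0)

Answer: (0, 0)
(-2, 0)
(10, 0)
(2, 0)
(14, 0)
(10, 0)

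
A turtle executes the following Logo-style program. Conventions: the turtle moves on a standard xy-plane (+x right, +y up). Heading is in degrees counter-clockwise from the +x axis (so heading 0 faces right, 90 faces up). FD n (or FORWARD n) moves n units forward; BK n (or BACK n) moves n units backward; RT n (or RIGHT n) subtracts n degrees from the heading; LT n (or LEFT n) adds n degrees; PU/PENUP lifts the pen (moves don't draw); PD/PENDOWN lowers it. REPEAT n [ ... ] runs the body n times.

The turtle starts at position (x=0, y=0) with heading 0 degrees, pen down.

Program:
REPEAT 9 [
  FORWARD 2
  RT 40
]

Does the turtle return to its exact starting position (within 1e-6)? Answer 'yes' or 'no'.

Answer: yes

Derivation:
Executing turtle program step by step:
Start: pos=(0,0), heading=0, pen down
REPEAT 9 [
  -- iteration 1/9 --
  FD 2: (0,0) -> (2,0) [heading=0, draw]
  RT 40: heading 0 -> 320
  -- iteration 2/9 --
  FD 2: (2,0) -> (3.532,-1.286) [heading=320, draw]
  RT 40: heading 320 -> 280
  -- iteration 3/9 --
  FD 2: (3.532,-1.286) -> (3.879,-3.255) [heading=280, draw]
  RT 40: heading 280 -> 240
  -- iteration 4/9 --
  FD 2: (3.879,-3.255) -> (2.879,-4.987) [heading=240, draw]
  RT 40: heading 240 -> 200
  -- iteration 5/9 --
  FD 2: (2.879,-4.987) -> (1,-5.671) [heading=200, draw]
  RT 40: heading 200 -> 160
  -- iteration 6/9 --
  FD 2: (1,-5.671) -> (-0.879,-4.987) [heading=160, draw]
  RT 40: heading 160 -> 120
  -- iteration 7/9 --
  FD 2: (-0.879,-4.987) -> (-1.879,-3.255) [heading=120, draw]
  RT 40: heading 120 -> 80
  -- iteration 8/9 --
  FD 2: (-1.879,-3.255) -> (-1.532,-1.286) [heading=80, draw]
  RT 40: heading 80 -> 40
  -- iteration 9/9 --
  FD 2: (-1.532,-1.286) -> (0,0) [heading=40, draw]
  RT 40: heading 40 -> 0
]
Final: pos=(0,0), heading=0, 9 segment(s) drawn

Start position: (0, 0)
Final position: (0, 0)
Distance = 0; < 1e-6 -> CLOSED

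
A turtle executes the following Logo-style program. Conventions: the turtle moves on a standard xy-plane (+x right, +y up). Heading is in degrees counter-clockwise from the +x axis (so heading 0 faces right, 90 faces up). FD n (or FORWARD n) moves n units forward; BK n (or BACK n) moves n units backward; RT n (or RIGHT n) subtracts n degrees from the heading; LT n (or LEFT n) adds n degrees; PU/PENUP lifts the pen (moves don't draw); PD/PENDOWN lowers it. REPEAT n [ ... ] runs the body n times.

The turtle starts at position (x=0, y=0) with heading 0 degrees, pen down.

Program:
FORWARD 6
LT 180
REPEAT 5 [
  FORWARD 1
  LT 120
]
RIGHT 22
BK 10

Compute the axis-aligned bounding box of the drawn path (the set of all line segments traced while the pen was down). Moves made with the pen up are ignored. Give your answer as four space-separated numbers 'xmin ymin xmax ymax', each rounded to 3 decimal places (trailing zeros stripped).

Answer: -2.38 -7.023 6 0

Derivation:
Executing turtle program step by step:
Start: pos=(0,0), heading=0, pen down
FD 6: (0,0) -> (6,0) [heading=0, draw]
LT 180: heading 0 -> 180
REPEAT 5 [
  -- iteration 1/5 --
  FD 1: (6,0) -> (5,0) [heading=180, draw]
  LT 120: heading 180 -> 300
  -- iteration 2/5 --
  FD 1: (5,0) -> (5.5,-0.866) [heading=300, draw]
  LT 120: heading 300 -> 60
  -- iteration 3/5 --
  FD 1: (5.5,-0.866) -> (6,0) [heading=60, draw]
  LT 120: heading 60 -> 180
  -- iteration 4/5 --
  FD 1: (6,0) -> (5,0) [heading=180, draw]
  LT 120: heading 180 -> 300
  -- iteration 5/5 --
  FD 1: (5,0) -> (5.5,-0.866) [heading=300, draw]
  LT 120: heading 300 -> 60
]
RT 22: heading 60 -> 38
BK 10: (5.5,-0.866) -> (-2.38,-7.023) [heading=38, draw]
Final: pos=(-2.38,-7.023), heading=38, 7 segment(s) drawn

Segment endpoints: x in {-2.38, 0, 5, 5.5, 5.5, 6}, y in {-7.023, -0.866, 0, 0, 0, 0}
xmin=-2.38, ymin=-7.023, xmax=6, ymax=0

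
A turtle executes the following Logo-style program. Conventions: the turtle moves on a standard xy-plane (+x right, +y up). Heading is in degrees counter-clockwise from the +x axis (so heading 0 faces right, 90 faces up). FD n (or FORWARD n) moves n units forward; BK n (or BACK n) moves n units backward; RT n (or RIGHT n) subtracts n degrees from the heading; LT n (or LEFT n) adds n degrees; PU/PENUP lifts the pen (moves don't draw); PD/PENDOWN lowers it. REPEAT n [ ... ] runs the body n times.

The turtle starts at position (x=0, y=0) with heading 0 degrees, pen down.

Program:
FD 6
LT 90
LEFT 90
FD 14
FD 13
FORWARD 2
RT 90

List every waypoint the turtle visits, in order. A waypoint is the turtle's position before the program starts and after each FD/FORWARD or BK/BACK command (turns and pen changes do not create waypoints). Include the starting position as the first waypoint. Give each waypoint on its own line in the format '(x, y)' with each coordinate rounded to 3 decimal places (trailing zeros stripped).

Executing turtle program step by step:
Start: pos=(0,0), heading=0, pen down
FD 6: (0,0) -> (6,0) [heading=0, draw]
LT 90: heading 0 -> 90
LT 90: heading 90 -> 180
FD 14: (6,0) -> (-8,0) [heading=180, draw]
FD 13: (-8,0) -> (-21,0) [heading=180, draw]
FD 2: (-21,0) -> (-23,0) [heading=180, draw]
RT 90: heading 180 -> 90
Final: pos=(-23,0), heading=90, 4 segment(s) drawn
Waypoints (5 total):
(0, 0)
(6, 0)
(-8, 0)
(-21, 0)
(-23, 0)

Answer: (0, 0)
(6, 0)
(-8, 0)
(-21, 0)
(-23, 0)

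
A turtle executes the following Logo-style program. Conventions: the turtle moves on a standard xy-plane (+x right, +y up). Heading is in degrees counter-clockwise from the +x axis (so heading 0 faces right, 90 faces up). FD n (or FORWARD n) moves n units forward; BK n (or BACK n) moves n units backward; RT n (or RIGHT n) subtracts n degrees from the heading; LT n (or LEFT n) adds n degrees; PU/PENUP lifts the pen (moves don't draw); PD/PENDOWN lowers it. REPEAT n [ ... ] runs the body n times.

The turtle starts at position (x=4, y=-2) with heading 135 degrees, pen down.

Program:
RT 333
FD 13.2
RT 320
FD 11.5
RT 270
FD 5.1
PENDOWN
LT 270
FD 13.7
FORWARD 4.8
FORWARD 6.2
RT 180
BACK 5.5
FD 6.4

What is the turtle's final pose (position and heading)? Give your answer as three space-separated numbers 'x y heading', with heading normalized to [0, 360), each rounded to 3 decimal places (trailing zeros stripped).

Executing turtle program step by step:
Start: pos=(4,-2), heading=135, pen down
RT 333: heading 135 -> 162
FD 13.2: (4,-2) -> (-8.554,2.079) [heading=162, draw]
RT 320: heading 162 -> 202
FD 11.5: (-8.554,2.079) -> (-19.217,-2.229) [heading=202, draw]
RT 270: heading 202 -> 292
FD 5.1: (-19.217,-2.229) -> (-17.306,-6.958) [heading=292, draw]
PD: pen down
LT 270: heading 292 -> 202
FD 13.7: (-17.306,-6.958) -> (-30.008,-12.09) [heading=202, draw]
FD 4.8: (-30.008,-12.09) -> (-34.459,-13.888) [heading=202, draw]
FD 6.2: (-34.459,-13.888) -> (-40.208,-16.21) [heading=202, draw]
RT 180: heading 202 -> 22
BK 5.5: (-40.208,-16.21) -> (-45.307,-18.271) [heading=22, draw]
FD 6.4: (-45.307,-18.271) -> (-39.373,-15.873) [heading=22, draw]
Final: pos=(-39.373,-15.873), heading=22, 8 segment(s) drawn

Answer: -39.373 -15.873 22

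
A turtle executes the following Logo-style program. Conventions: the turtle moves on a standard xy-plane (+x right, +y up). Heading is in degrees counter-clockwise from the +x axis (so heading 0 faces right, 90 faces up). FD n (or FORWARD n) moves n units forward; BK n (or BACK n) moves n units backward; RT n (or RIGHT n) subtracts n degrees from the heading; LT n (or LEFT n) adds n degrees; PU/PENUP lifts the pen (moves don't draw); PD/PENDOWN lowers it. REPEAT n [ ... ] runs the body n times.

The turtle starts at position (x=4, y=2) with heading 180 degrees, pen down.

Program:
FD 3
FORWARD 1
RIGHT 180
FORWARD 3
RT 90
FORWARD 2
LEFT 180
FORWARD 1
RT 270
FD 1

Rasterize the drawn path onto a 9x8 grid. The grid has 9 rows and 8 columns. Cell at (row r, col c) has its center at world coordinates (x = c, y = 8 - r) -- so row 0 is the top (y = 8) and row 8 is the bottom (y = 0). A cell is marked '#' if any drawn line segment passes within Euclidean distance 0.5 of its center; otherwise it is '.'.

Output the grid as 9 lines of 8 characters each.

Segment 0: (4,2) -> (1,2)
Segment 1: (1,2) -> (0,2)
Segment 2: (0,2) -> (3,2)
Segment 3: (3,2) -> (3,0)
Segment 4: (3,0) -> (3,1)
Segment 5: (3,1) -> (2,1)

Answer: ........
........
........
........
........
........
#####...
..##....
...#....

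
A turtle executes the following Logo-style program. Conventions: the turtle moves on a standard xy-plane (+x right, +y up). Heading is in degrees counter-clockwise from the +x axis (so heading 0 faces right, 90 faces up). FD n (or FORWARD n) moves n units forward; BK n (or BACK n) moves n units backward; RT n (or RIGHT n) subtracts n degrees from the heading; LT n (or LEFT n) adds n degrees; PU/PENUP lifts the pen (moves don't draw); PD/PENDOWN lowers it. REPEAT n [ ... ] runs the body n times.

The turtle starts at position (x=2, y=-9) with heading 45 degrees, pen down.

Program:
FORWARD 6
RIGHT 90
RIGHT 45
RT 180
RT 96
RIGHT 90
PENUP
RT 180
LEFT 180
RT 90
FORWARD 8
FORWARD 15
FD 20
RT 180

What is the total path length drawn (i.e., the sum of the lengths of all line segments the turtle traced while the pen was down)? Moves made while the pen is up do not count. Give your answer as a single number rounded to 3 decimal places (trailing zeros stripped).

Answer: 6

Derivation:
Executing turtle program step by step:
Start: pos=(2,-9), heading=45, pen down
FD 6: (2,-9) -> (6.243,-4.757) [heading=45, draw]
RT 90: heading 45 -> 315
RT 45: heading 315 -> 270
RT 180: heading 270 -> 90
RT 96: heading 90 -> 354
RT 90: heading 354 -> 264
PU: pen up
RT 180: heading 264 -> 84
LT 180: heading 84 -> 264
RT 90: heading 264 -> 174
FD 8: (6.243,-4.757) -> (-1.714,-3.921) [heading=174, move]
FD 15: (-1.714,-3.921) -> (-16.631,-2.353) [heading=174, move]
FD 20: (-16.631,-2.353) -> (-36.522,-0.263) [heading=174, move]
RT 180: heading 174 -> 354
Final: pos=(-36.522,-0.263), heading=354, 1 segment(s) drawn

Segment lengths:
  seg 1: (2,-9) -> (6.243,-4.757), length = 6
Total = 6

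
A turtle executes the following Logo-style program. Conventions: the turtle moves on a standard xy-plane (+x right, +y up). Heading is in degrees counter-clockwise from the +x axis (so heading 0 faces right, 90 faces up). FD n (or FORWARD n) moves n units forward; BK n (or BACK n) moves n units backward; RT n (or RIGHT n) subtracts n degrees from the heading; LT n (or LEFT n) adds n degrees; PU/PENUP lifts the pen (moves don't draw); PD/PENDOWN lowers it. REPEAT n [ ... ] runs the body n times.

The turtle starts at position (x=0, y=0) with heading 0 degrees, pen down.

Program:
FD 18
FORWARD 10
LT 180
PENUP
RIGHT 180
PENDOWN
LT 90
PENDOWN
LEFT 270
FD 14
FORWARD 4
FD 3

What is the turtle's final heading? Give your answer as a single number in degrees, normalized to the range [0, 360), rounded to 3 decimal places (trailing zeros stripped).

Executing turtle program step by step:
Start: pos=(0,0), heading=0, pen down
FD 18: (0,0) -> (18,0) [heading=0, draw]
FD 10: (18,0) -> (28,0) [heading=0, draw]
LT 180: heading 0 -> 180
PU: pen up
RT 180: heading 180 -> 0
PD: pen down
LT 90: heading 0 -> 90
PD: pen down
LT 270: heading 90 -> 0
FD 14: (28,0) -> (42,0) [heading=0, draw]
FD 4: (42,0) -> (46,0) [heading=0, draw]
FD 3: (46,0) -> (49,0) [heading=0, draw]
Final: pos=(49,0), heading=0, 5 segment(s) drawn

Answer: 0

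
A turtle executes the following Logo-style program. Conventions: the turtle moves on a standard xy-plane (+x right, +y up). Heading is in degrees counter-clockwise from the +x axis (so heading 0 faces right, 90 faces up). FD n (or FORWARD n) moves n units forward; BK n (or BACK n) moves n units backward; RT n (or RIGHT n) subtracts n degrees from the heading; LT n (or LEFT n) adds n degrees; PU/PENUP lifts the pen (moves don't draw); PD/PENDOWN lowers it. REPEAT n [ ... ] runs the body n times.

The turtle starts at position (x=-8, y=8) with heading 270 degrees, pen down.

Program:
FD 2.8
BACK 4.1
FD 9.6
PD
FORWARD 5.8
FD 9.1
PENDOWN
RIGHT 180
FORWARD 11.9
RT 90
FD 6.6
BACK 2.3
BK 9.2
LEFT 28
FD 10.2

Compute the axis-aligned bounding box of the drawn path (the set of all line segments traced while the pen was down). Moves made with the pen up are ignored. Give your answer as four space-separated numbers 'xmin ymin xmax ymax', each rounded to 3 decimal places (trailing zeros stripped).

Executing turtle program step by step:
Start: pos=(-8,8), heading=270, pen down
FD 2.8: (-8,8) -> (-8,5.2) [heading=270, draw]
BK 4.1: (-8,5.2) -> (-8,9.3) [heading=270, draw]
FD 9.6: (-8,9.3) -> (-8,-0.3) [heading=270, draw]
PD: pen down
FD 5.8: (-8,-0.3) -> (-8,-6.1) [heading=270, draw]
FD 9.1: (-8,-6.1) -> (-8,-15.2) [heading=270, draw]
PD: pen down
RT 180: heading 270 -> 90
FD 11.9: (-8,-15.2) -> (-8,-3.3) [heading=90, draw]
RT 90: heading 90 -> 0
FD 6.6: (-8,-3.3) -> (-1.4,-3.3) [heading=0, draw]
BK 2.3: (-1.4,-3.3) -> (-3.7,-3.3) [heading=0, draw]
BK 9.2: (-3.7,-3.3) -> (-12.9,-3.3) [heading=0, draw]
LT 28: heading 0 -> 28
FD 10.2: (-12.9,-3.3) -> (-3.894,1.489) [heading=28, draw]
Final: pos=(-3.894,1.489), heading=28, 10 segment(s) drawn

Segment endpoints: x in {-12.9, -8, -8, -8, -8, -3.894, -3.7, -1.4}, y in {-15.2, -6.1, -3.3, -0.3, 1.489, 5.2, 8, 9.3}
xmin=-12.9, ymin=-15.2, xmax=-1.4, ymax=9.3

Answer: -12.9 -15.2 -1.4 9.3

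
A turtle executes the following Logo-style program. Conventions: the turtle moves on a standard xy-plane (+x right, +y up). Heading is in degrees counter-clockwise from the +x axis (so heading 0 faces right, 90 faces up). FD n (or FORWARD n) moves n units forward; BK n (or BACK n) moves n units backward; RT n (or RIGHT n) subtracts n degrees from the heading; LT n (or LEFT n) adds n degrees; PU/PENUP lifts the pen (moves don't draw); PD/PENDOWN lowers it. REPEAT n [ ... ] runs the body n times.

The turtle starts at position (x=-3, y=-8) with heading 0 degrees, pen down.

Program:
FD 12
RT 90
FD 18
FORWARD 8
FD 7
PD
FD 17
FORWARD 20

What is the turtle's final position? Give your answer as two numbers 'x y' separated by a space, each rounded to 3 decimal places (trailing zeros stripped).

Executing turtle program step by step:
Start: pos=(-3,-8), heading=0, pen down
FD 12: (-3,-8) -> (9,-8) [heading=0, draw]
RT 90: heading 0 -> 270
FD 18: (9,-8) -> (9,-26) [heading=270, draw]
FD 8: (9,-26) -> (9,-34) [heading=270, draw]
FD 7: (9,-34) -> (9,-41) [heading=270, draw]
PD: pen down
FD 17: (9,-41) -> (9,-58) [heading=270, draw]
FD 20: (9,-58) -> (9,-78) [heading=270, draw]
Final: pos=(9,-78), heading=270, 6 segment(s) drawn

Answer: 9 -78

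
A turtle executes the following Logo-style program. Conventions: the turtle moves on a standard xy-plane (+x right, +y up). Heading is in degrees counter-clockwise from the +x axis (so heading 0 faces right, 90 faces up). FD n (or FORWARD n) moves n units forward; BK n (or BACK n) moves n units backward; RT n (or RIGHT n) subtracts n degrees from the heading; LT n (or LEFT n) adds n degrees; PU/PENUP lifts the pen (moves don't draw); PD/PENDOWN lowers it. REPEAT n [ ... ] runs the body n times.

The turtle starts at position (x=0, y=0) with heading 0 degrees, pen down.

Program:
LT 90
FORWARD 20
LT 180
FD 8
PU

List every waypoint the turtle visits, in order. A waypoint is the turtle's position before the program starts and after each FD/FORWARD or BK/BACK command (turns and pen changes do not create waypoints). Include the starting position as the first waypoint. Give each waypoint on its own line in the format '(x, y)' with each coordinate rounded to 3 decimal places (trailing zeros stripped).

Executing turtle program step by step:
Start: pos=(0,0), heading=0, pen down
LT 90: heading 0 -> 90
FD 20: (0,0) -> (0,20) [heading=90, draw]
LT 180: heading 90 -> 270
FD 8: (0,20) -> (0,12) [heading=270, draw]
PU: pen up
Final: pos=(0,12), heading=270, 2 segment(s) drawn
Waypoints (3 total):
(0, 0)
(0, 20)
(0, 12)

Answer: (0, 0)
(0, 20)
(0, 12)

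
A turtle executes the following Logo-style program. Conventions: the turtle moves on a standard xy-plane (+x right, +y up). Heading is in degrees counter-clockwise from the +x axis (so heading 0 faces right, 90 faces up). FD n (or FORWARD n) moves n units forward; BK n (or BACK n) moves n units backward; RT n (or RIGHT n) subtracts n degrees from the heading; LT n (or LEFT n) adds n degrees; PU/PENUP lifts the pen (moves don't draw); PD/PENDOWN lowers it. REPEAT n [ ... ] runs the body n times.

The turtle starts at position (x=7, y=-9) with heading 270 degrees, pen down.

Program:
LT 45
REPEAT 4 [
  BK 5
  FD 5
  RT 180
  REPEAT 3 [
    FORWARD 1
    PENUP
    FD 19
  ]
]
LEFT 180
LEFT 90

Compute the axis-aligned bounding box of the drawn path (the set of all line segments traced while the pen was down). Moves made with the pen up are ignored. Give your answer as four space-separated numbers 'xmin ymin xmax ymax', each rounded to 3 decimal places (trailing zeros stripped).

Answer: 3.464 -9 7 -5.464

Derivation:
Executing turtle program step by step:
Start: pos=(7,-9), heading=270, pen down
LT 45: heading 270 -> 315
REPEAT 4 [
  -- iteration 1/4 --
  BK 5: (7,-9) -> (3.464,-5.464) [heading=315, draw]
  FD 5: (3.464,-5.464) -> (7,-9) [heading=315, draw]
  RT 180: heading 315 -> 135
  REPEAT 3 [
    -- iteration 1/3 --
    FD 1: (7,-9) -> (6.293,-8.293) [heading=135, draw]
    PU: pen up
    FD 19: (6.293,-8.293) -> (-7.142,5.142) [heading=135, move]
    -- iteration 2/3 --
    FD 1: (-7.142,5.142) -> (-7.849,5.849) [heading=135, move]
    PU: pen up
    FD 19: (-7.849,5.849) -> (-21.284,19.284) [heading=135, move]
    -- iteration 3/3 --
    FD 1: (-21.284,19.284) -> (-21.991,19.991) [heading=135, move]
    PU: pen up
    FD 19: (-21.991,19.991) -> (-35.426,33.426) [heading=135, move]
  ]
  -- iteration 2/4 --
  BK 5: (-35.426,33.426) -> (-31.891,29.891) [heading=135, move]
  FD 5: (-31.891,29.891) -> (-35.426,33.426) [heading=135, move]
  RT 180: heading 135 -> 315
  REPEAT 3 [
    -- iteration 1/3 --
    FD 1: (-35.426,33.426) -> (-34.719,32.719) [heading=315, move]
    PU: pen up
    FD 19: (-34.719,32.719) -> (-21.284,19.284) [heading=315, move]
    -- iteration 2/3 --
    FD 1: (-21.284,19.284) -> (-20.577,18.577) [heading=315, move]
    PU: pen up
    FD 19: (-20.577,18.577) -> (-7.142,5.142) [heading=315, move]
    -- iteration 3/3 --
    FD 1: (-7.142,5.142) -> (-6.435,4.435) [heading=315, move]
    PU: pen up
    FD 19: (-6.435,4.435) -> (7,-9) [heading=315, move]
  ]
  -- iteration 3/4 --
  BK 5: (7,-9) -> (3.464,-5.464) [heading=315, move]
  FD 5: (3.464,-5.464) -> (7,-9) [heading=315, move]
  RT 180: heading 315 -> 135
  REPEAT 3 [
    -- iteration 1/3 --
    FD 1: (7,-9) -> (6.293,-8.293) [heading=135, move]
    PU: pen up
    FD 19: (6.293,-8.293) -> (-7.142,5.142) [heading=135, move]
    -- iteration 2/3 --
    FD 1: (-7.142,5.142) -> (-7.849,5.849) [heading=135, move]
    PU: pen up
    FD 19: (-7.849,5.849) -> (-21.284,19.284) [heading=135, move]
    -- iteration 3/3 --
    FD 1: (-21.284,19.284) -> (-21.991,19.991) [heading=135, move]
    PU: pen up
    FD 19: (-21.991,19.991) -> (-35.426,33.426) [heading=135, move]
  ]
  -- iteration 4/4 --
  BK 5: (-35.426,33.426) -> (-31.891,29.891) [heading=135, move]
  FD 5: (-31.891,29.891) -> (-35.426,33.426) [heading=135, move]
  RT 180: heading 135 -> 315
  REPEAT 3 [
    -- iteration 1/3 --
    FD 1: (-35.426,33.426) -> (-34.719,32.719) [heading=315, move]
    PU: pen up
    FD 19: (-34.719,32.719) -> (-21.284,19.284) [heading=315, move]
    -- iteration 2/3 --
    FD 1: (-21.284,19.284) -> (-20.577,18.577) [heading=315, move]
    PU: pen up
    FD 19: (-20.577,18.577) -> (-7.142,5.142) [heading=315, move]
    -- iteration 3/3 --
    FD 1: (-7.142,5.142) -> (-6.435,4.435) [heading=315, move]
    PU: pen up
    FD 19: (-6.435,4.435) -> (7,-9) [heading=315, move]
  ]
]
LT 180: heading 315 -> 135
LT 90: heading 135 -> 225
Final: pos=(7,-9), heading=225, 3 segment(s) drawn

Segment endpoints: x in {3.464, 6.293, 7}, y in {-9, -8.293, -5.464}
xmin=3.464, ymin=-9, xmax=7, ymax=-5.464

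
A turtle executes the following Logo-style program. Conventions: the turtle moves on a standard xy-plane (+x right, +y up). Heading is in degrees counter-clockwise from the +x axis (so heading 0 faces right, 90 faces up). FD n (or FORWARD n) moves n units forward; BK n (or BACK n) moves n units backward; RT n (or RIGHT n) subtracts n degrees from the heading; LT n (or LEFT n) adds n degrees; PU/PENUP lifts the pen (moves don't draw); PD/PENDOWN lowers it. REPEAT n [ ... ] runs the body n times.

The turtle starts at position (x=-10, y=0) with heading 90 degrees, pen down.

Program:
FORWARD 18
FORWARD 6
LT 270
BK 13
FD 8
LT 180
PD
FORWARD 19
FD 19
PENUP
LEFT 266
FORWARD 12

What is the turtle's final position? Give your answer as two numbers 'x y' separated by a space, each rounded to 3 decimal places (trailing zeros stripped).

Executing turtle program step by step:
Start: pos=(-10,0), heading=90, pen down
FD 18: (-10,0) -> (-10,18) [heading=90, draw]
FD 6: (-10,18) -> (-10,24) [heading=90, draw]
LT 270: heading 90 -> 0
BK 13: (-10,24) -> (-23,24) [heading=0, draw]
FD 8: (-23,24) -> (-15,24) [heading=0, draw]
LT 180: heading 0 -> 180
PD: pen down
FD 19: (-15,24) -> (-34,24) [heading=180, draw]
FD 19: (-34,24) -> (-53,24) [heading=180, draw]
PU: pen up
LT 266: heading 180 -> 86
FD 12: (-53,24) -> (-52.163,35.971) [heading=86, move]
Final: pos=(-52.163,35.971), heading=86, 6 segment(s) drawn

Answer: -52.163 35.971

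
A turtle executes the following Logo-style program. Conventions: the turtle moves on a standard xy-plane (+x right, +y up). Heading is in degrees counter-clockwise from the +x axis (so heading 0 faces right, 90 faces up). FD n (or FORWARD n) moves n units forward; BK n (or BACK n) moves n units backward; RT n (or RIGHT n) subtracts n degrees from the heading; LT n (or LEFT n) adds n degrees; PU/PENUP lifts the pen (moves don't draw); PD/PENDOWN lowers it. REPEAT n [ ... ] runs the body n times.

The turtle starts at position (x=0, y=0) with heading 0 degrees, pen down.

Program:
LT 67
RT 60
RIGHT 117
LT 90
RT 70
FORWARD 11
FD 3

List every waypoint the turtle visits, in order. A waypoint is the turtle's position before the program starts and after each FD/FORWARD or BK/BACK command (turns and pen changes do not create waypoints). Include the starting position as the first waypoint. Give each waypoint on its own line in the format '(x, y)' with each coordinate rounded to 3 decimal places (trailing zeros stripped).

Answer: (0, 0)
(0, -11)
(0, -14)

Derivation:
Executing turtle program step by step:
Start: pos=(0,0), heading=0, pen down
LT 67: heading 0 -> 67
RT 60: heading 67 -> 7
RT 117: heading 7 -> 250
LT 90: heading 250 -> 340
RT 70: heading 340 -> 270
FD 11: (0,0) -> (0,-11) [heading=270, draw]
FD 3: (0,-11) -> (0,-14) [heading=270, draw]
Final: pos=(0,-14), heading=270, 2 segment(s) drawn
Waypoints (3 total):
(0, 0)
(0, -11)
(0, -14)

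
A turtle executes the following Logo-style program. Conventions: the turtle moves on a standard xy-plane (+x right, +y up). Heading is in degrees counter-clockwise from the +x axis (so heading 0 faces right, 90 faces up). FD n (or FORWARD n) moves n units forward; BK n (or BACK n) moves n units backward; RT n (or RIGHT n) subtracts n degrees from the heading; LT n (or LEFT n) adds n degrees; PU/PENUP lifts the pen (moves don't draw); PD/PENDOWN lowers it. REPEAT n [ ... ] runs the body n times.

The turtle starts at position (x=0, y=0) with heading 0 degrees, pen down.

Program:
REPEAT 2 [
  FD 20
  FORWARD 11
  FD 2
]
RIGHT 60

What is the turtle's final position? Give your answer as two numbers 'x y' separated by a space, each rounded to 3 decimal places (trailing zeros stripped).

Executing turtle program step by step:
Start: pos=(0,0), heading=0, pen down
REPEAT 2 [
  -- iteration 1/2 --
  FD 20: (0,0) -> (20,0) [heading=0, draw]
  FD 11: (20,0) -> (31,0) [heading=0, draw]
  FD 2: (31,0) -> (33,0) [heading=0, draw]
  -- iteration 2/2 --
  FD 20: (33,0) -> (53,0) [heading=0, draw]
  FD 11: (53,0) -> (64,0) [heading=0, draw]
  FD 2: (64,0) -> (66,0) [heading=0, draw]
]
RT 60: heading 0 -> 300
Final: pos=(66,0), heading=300, 6 segment(s) drawn

Answer: 66 0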